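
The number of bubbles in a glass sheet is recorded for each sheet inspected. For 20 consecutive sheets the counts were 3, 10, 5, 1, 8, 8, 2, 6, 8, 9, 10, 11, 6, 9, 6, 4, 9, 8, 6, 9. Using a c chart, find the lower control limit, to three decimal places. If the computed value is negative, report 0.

0.000

c̄ = (3 + 10 + 5 + 1 + 8 + 8 + 2 + 6 + 8 + 9 + 10 + 11 + 6 + 9 + 6 + 4 + 9 + 8 + 6 + 9) / 20 = 138 / 20 = 6.9000
LCL = c̄ − 3√c̄ = 6.9000 − 3 × 2.6268 = -0.9804 → 0 (cannot be negative)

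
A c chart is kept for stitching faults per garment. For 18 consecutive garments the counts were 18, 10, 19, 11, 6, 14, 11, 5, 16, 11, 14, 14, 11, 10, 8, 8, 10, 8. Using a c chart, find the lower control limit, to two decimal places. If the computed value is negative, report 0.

1.23

c̄ = (18 + 10 + 19 + 11 + 6 + 14 + 11 + 5 + 16 + 11 + 14 + 14 + 11 + 10 + 8 + 8 + 10 + 8) / 18 = 204 / 18 = 11.3333
LCL = c̄ − 3√c̄ = 11.3333 − 3 × 3.3665 = 1.2338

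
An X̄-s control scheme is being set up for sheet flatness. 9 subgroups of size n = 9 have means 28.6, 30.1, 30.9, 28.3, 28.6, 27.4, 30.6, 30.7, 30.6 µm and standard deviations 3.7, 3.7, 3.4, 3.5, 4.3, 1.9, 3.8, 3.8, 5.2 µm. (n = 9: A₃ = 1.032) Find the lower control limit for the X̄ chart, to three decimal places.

25.715

X̄̄ = (28.6 + 30.1 + 30.9 + 28.3 + 28.6 + 27.4 + 30.6 + 30.7 + 30.6) / 9 = 29.5333
s̄ = (3.7 + 3.7 + 3.4 + 3.5 + 4.3 + 1.9 + 3.8 + 3.8 + 5.2) / 9 = 3.7000
LCL = X̄̄ − A₃·s̄ = 29.5333 − 1.032 × 3.7000 = 25.7149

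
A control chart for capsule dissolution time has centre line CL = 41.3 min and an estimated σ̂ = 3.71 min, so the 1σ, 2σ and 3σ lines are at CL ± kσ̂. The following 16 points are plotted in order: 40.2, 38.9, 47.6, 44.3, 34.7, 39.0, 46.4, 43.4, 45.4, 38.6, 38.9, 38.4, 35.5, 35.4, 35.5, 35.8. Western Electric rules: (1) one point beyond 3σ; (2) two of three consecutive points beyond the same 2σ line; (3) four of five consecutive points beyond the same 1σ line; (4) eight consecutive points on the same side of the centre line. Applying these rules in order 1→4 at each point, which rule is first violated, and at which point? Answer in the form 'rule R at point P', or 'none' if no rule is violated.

rule 3 at point 16

Zone of each point (C = within 1σ̂, B = 1σ̂–2σ̂, A = 2σ̂–3σ̂, * = beyond 3σ̂; sign = side of CL): 1:-C, 2:-C, 3:+B, 4:+C, 5:-B, 6:-C, 7:+B, 8:+C, 9:+B, 10:-C, 11:-C, 12:-C, 13:-B, 14:-B, 15:-B, 16:-B
Rule 3 (four of five consecutive points beyond the same 1σ limit) is satisfied at point 16.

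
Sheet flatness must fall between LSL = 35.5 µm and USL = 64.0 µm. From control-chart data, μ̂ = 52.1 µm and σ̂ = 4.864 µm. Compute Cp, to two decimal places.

Cp = (USL − LSL) / (6σ̂) = (64.0 − 35.5) / (6 × 4.864) = 28.5000 / 29.1840 = 0.9766

0.98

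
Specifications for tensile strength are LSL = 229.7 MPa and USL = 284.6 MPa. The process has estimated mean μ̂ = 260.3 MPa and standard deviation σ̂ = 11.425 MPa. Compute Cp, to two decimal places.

0.80

Cp = (USL − LSL) / (6σ̂) = (284.6 − 229.7) / (6 × 11.425) = 54.9000 / 68.5500 = 0.8009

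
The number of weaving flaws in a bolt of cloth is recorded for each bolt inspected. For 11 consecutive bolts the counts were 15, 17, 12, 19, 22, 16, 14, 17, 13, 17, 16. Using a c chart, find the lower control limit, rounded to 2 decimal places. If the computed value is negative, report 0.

c̄ = (15 + 17 + 12 + 19 + 22 + 16 + 14 + 17 + 13 + 17 + 16) / 11 = 178 / 11 = 16.1818
LCL = c̄ − 3√c̄ = 16.1818 − 3 × 4.0227 = 4.1138

4.11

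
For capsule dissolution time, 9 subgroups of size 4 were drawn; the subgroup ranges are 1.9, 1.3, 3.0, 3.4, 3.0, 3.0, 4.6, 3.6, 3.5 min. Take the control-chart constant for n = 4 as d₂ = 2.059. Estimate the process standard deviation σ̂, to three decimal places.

1.473

R̄ = (1.9 + 1.3 + 3.0 + 3.4 + 3.0 + 3.0 + 4.6 + 3.6 + 3.5) / 9 = 3.0333
σ̂ = R̄ / d₂ = 3.0333 / 2.059 = 1.4732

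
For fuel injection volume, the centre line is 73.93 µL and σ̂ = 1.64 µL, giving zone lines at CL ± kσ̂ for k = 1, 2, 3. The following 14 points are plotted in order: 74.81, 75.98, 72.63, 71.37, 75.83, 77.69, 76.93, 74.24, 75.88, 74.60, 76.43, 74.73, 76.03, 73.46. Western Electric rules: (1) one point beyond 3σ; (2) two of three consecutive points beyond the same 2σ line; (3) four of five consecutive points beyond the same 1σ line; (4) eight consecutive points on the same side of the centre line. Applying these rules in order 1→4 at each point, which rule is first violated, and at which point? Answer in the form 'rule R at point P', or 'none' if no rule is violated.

Zone of each point (C = within 1σ̂, B = 1σ̂–2σ̂, A = 2σ̂–3σ̂, * = beyond 3σ̂; sign = side of CL): 1:+C, 2:+B, 3:-C, 4:-B, 5:+B, 6:+A, 7:+B, 8:+C, 9:+B, 10:+C, 11:+B, 12:+C, 13:+B, 14:-C
Rule 3 (four of five consecutive points beyond the same 1σ limit) is satisfied at point 9.

rule 3 at point 9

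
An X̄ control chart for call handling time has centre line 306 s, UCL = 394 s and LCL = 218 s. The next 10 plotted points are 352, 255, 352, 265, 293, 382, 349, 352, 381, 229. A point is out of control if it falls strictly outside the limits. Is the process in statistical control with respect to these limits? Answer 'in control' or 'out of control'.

All 10 points lie within [218, 394].

in control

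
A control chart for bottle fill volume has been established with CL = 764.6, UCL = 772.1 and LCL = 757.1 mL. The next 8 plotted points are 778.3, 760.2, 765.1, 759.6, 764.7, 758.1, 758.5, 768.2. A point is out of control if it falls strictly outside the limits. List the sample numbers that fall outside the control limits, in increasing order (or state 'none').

Compare each point to [757.1, 772.1]: sample 1 = 778.3 > UCL.

1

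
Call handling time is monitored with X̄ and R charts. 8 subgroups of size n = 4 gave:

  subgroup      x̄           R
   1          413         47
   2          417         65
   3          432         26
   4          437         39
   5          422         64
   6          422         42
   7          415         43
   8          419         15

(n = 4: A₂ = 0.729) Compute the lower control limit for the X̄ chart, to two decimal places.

391.05

X̄̄ = (413 + 417 + 432 + 437 + 422 + 422 + 415 + 419) / 8 = 3377.0000 / 8 = 422.1250
R̄ = (47 + 65 + 26 + 39 + 64 + 42 + 43 + 15) / 8 = 341.0000 / 8 = 42.6250
LCL = X̄̄ − A₂·R̄ = 422.1250 − 0.729 × 42.6250 = 391.0514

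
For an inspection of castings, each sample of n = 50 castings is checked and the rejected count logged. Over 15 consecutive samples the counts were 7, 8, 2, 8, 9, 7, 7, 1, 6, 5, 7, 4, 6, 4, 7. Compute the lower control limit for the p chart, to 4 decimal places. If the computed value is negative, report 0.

p̄ = Σdᵢ / (k·n) = 88 / (15 × 50) = 0.11733
LCL = p̄ − 3·√(p̄(1−p̄)/n) = 0.11733 − 3 × 0.04551 = -0.01920 → 0 (negative, so LCL = 0)

0.0000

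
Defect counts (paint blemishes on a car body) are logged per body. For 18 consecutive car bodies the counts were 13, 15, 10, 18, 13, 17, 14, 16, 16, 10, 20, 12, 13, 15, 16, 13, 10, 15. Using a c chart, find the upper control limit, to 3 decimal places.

c̄ = (13 + 15 + 10 + 18 + 13 + 17 + 14 + 16 + 16 + 10 + 20 + 12 + 13 + 15 + 16 + 13 + 10 + 15) / 18 = 256 / 18 = 14.2222
UCL = c̄ + 3√c̄ = 14.2222 + 3 × √14.2222 = 14.2222 + 3 × 3.7712 = 25.5359

25.536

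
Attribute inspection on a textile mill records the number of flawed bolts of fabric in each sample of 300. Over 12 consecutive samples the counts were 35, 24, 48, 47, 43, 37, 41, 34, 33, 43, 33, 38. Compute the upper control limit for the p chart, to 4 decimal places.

0.1843

p̄ = Σdᵢ / (k·n) = 456 / (12 × 300) = 0.12667
UCL = p̄ + 3·√(p̄(1−p̄)/n) = 0.12667 + 3 × √(0.12667×0.87333/300) = 0.12667 + 3 × 0.01920 = 0.18427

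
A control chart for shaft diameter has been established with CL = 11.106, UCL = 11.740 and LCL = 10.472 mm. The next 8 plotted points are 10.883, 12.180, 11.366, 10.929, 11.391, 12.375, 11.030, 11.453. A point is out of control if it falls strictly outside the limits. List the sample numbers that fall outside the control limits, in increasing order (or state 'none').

Compare each point to [10.472, 11.740]: sample 2 = 12.180 > UCL; sample 6 = 12.375 > UCL.

2, 6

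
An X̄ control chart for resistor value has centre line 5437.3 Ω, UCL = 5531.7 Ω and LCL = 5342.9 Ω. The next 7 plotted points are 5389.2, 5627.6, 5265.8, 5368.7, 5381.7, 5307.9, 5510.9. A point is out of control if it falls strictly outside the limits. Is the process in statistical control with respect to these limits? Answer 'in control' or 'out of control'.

out of control

Compare each point to [5342.9, 5531.7]: sample 2 = 5627.6 > UCL; sample 3 = 5265.8 < LCL; sample 6 = 5307.9 < LCL.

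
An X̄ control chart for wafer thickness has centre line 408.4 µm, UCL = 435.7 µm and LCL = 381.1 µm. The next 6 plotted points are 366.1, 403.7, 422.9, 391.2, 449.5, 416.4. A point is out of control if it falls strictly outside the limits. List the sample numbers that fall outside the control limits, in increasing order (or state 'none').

1, 5

Compare each point to [381.1, 435.7]: sample 1 = 366.1 < LCL; sample 5 = 449.5 > UCL.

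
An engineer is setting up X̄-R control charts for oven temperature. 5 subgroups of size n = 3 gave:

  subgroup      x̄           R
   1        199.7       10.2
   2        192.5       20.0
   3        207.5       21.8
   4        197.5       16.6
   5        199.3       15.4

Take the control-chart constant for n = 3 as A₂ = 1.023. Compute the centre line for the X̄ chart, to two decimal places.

X̄̄ = (199.7 + 192.5 + 207.5 + 197.5 + 199.3) / 5 = 996.5000 / 5 = 199.3000
CL = X̄̄ = 199.3000

199.30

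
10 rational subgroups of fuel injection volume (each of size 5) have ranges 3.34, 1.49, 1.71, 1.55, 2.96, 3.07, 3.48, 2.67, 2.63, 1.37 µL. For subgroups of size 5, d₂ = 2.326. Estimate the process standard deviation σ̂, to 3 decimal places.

R̄ = (3.34 + 1.49 + 1.71 + 1.55 + 2.96 + 3.07 + 3.48 + 2.67 + 2.63 + 1.37) / 10 = 2.4270
σ̂ = R̄ / d₂ = 2.4270 / 2.326 = 1.0434

1.043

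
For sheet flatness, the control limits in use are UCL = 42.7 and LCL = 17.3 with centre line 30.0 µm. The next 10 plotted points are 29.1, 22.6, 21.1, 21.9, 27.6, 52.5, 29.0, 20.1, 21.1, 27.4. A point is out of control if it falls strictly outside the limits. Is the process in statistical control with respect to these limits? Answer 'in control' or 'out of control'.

Compare each point to [17.3, 42.7]: sample 6 = 52.5 > UCL.

out of control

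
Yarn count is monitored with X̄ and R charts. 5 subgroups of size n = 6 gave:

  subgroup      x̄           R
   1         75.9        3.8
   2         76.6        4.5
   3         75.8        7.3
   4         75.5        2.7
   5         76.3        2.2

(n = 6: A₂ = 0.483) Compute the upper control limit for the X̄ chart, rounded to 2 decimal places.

X̄̄ = (75.9 + 76.6 + 75.8 + 75.5 + 76.3) / 5 = 380.1000 / 5 = 76.0200
R̄ = (3.8 + 4.5 + 7.3 + 2.7 + 2.2) / 5 = 20.5000 / 5 = 4.1000
UCL = X̄̄ + A₂·R̄ = 76.0200 + 0.483 × 4.1000 = 78.0003

78.00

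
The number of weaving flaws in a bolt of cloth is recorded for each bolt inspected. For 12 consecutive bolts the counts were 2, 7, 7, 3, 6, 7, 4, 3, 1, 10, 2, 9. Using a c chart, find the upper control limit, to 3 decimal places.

11.847

c̄ = (2 + 7 + 7 + 3 + 6 + 7 + 4 + 3 + 1 + 10 + 2 + 9) / 12 = 61 / 12 = 5.0833
UCL = c̄ + 3√c̄ = 5.0833 + 3 × √5.0833 = 5.0833 + 3 × 2.2546 = 11.8472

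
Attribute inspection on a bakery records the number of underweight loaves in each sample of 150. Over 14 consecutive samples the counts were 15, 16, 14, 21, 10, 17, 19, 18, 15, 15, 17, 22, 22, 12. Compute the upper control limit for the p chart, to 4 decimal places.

0.1879

p̄ = Σdᵢ / (k·n) = 233 / (14 × 150) = 0.11095
UCL = p̄ + 3·√(p̄(1−p̄)/n) = 0.11095 + 3 × √(0.11095×0.88905/150) = 0.11095 + 3 × 0.02564 = 0.18788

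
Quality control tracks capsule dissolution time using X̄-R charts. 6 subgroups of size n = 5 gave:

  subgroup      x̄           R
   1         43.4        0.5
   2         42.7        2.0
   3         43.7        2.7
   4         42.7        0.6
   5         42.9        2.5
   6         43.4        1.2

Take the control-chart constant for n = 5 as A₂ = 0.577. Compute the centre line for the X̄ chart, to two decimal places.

43.13

X̄̄ = (43.4 + 42.7 + 43.7 + 42.7 + 42.9 + 43.4) / 6 = 258.8000 / 6 = 43.1333
CL = X̄̄ = 43.1333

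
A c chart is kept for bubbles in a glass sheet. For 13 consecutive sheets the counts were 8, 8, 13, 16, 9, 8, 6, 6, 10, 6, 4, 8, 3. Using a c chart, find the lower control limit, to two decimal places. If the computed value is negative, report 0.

0.00

c̄ = (8 + 8 + 13 + 16 + 9 + 8 + 6 + 6 + 10 + 6 + 4 + 8 + 3) / 13 = 105 / 13 = 8.0769
LCL = c̄ − 3√c̄ = 8.0769 − 3 × 2.8420 = -0.4491 → 0 (cannot be negative)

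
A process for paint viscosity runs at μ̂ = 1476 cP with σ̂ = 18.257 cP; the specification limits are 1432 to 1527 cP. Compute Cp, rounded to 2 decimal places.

Cp = (USL − LSL) / (6σ̂) = (1527 − 1432) / (6 × 18.257) = 95.0000 / 109.5420 = 0.8672

0.87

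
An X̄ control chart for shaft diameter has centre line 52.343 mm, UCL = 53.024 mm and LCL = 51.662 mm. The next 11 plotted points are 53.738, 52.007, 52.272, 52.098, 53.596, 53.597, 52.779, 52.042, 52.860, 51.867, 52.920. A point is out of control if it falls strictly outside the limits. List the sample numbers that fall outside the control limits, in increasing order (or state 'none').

1, 5, 6

Compare each point to [51.662, 53.024]: sample 1 = 53.738 > UCL; sample 5 = 53.596 > UCL; sample 6 = 53.597 > UCL.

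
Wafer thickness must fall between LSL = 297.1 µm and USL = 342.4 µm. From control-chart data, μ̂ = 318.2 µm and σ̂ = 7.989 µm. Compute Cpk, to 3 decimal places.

Cpu = (USL − μ̂) / (3σ̂) = (342.4 − 318.2) / (3 × 7.989) = 1.0097; Cpl = (μ̂ − LSL) / (3σ̂) = (318.2 − 297.1) / (3 × 7.989) = 0.8804; Cpk = min(Cpu, Cpl) = 0.8804

0.880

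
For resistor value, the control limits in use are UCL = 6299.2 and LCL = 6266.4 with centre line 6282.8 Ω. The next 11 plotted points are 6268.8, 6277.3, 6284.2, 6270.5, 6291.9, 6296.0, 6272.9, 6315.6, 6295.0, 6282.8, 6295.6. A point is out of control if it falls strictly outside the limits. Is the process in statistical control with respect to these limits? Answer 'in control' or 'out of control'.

Compare each point to [6266.4, 6299.2]: sample 8 = 6315.6 > UCL.

out of control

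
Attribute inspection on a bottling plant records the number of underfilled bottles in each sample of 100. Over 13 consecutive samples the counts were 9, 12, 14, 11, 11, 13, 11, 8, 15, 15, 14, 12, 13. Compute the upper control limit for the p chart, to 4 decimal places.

0.2196

p̄ = Σdᵢ / (k·n) = 158 / (13 × 100) = 0.12154
UCL = p̄ + 3·√(p̄(1−p̄)/n) = 0.12154 + 3 × √(0.12154×0.87846/100) = 0.12154 + 3 × 0.03268 = 0.21956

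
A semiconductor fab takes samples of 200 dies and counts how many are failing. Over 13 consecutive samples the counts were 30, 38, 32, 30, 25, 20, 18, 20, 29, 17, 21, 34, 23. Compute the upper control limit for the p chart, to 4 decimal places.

p̄ = Σdᵢ / (k·n) = 337 / (13 × 200) = 0.12962
UCL = p̄ + 3·√(p̄(1−p̄)/n) = 0.12962 + 3 × √(0.12962×0.87038/200) = 0.12962 + 3 × 0.02375 = 0.20087

0.2009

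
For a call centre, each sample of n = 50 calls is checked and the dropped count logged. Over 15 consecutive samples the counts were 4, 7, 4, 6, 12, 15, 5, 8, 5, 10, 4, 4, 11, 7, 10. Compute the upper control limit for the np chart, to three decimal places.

p̄ = Σdᵢ / (k·n) = 112 / (15 × 50) = 0.14933
UCL = np̄ + 3·√(np̄(1−p̄)) = 7.4667 + 3 × √(7.4667×0.85067) = 7.4667 + 3 × 2.5202 = 15.0274

15.027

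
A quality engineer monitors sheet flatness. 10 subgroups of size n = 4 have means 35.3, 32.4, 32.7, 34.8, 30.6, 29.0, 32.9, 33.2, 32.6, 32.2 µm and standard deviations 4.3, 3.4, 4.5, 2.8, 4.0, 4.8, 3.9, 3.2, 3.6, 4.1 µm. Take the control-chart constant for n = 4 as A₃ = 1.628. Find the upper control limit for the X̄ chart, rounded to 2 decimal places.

38.85

X̄̄ = (35.3 + 32.4 + 32.7 + 34.8 + 30.6 + 29.0 + 32.9 + 33.2 + 32.6 + 32.2) / 10 = 32.5700
s̄ = (4.3 + 3.4 + 4.5 + 2.8 + 4.0 + 4.8 + 3.9 + 3.2 + 3.6 + 4.1) / 10 = 3.8600
UCL = X̄̄ + A₃·s̄ = 32.5700 + 1.628 × 3.8600 = 38.8541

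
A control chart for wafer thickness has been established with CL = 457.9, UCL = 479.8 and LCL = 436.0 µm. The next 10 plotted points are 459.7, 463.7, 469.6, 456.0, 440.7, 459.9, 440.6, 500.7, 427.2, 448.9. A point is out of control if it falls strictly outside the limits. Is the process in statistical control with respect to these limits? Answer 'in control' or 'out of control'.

out of control

Compare each point to [436.0, 479.8]: sample 8 = 500.7 > UCL; sample 9 = 427.2 < LCL.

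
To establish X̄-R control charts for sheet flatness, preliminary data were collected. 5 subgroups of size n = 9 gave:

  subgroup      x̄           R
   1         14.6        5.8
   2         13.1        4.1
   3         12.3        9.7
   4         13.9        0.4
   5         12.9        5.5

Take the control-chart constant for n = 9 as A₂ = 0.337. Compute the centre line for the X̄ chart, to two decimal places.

13.36

X̄̄ = (14.6 + 13.1 + 12.3 + 13.9 + 12.9) / 5 = 66.8000 / 5 = 13.3600
CL = X̄̄ = 13.3600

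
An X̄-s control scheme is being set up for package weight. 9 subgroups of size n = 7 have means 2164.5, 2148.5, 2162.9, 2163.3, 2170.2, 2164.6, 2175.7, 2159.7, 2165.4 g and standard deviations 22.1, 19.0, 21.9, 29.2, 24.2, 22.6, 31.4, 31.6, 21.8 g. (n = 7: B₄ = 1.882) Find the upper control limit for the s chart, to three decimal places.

46.799

s̄ = (22.1 + 19.0 + 21.9 + 29.2 + 24.2 + 22.6 + 31.4 + 31.6 + 21.8) / 9 = 24.8667
UCL_s = B₄·s̄ = 1.882 × 24.8667 = 46.7991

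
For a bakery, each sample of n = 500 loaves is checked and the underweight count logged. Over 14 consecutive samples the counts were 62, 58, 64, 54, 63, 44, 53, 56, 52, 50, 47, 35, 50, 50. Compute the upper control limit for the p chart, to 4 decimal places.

0.1466

p̄ = Σdᵢ / (k·n) = 738 / (14 × 500) = 0.10543
UCL = p̄ + 3·√(p̄(1−p̄)/n) = 0.10543 + 3 × √(0.10543×0.89457/500) = 0.10543 + 3 × 0.01373 = 0.14663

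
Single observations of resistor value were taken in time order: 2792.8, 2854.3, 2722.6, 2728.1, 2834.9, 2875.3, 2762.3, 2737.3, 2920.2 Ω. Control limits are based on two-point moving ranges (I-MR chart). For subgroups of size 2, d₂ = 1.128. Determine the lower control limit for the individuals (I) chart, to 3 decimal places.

X̄ = (2792.8 + 2854.3 + 2722.6 + 2728.1 + 2834.9 + 2875.3 + 2762.3 + 2737.3 + 2920.2) / 9 = 2803.0889
Moving ranges: 61.5, 131.7, 5.5, 106.8, 40.4, 113.0, 25.0, 182.9; M̄R̄ = 666.8000 / 8 = 83.3500
LCL = X̄ − 3·M̄R̄/d₂ = 2803.0889 − 3 × 83.3500 / 1.128 = 2581.4134

2581.413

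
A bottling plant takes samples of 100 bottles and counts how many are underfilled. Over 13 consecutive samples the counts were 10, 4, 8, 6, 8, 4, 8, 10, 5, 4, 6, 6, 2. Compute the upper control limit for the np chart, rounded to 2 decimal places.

13.48

p̄ = Σdᵢ / (k·n) = 81 / (13 × 100) = 0.06231
UCL = np̄ + 3·√(np̄(1−p̄)) = 6.2308 + 3 × √(6.2308×0.93769) = 6.2308 + 3 × 2.4171 = 13.4822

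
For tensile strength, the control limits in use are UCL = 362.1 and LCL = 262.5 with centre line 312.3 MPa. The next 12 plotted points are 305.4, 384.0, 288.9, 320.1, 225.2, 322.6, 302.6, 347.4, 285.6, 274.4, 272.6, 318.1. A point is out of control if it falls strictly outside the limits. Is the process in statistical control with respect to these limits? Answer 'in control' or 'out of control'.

Compare each point to [262.5, 362.1]: sample 2 = 384.0 > UCL; sample 5 = 225.2 < LCL.

out of control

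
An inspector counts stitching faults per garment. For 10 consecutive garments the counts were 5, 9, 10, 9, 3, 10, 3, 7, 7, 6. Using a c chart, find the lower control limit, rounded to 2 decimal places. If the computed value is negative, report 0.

c̄ = (5 + 9 + 10 + 9 + 3 + 10 + 3 + 7 + 7 + 6) / 10 = 69 / 10 = 6.9000
LCL = c̄ − 3√c̄ = 6.9000 − 3 × 2.6268 = -0.9804 → 0 (cannot be negative)

0.00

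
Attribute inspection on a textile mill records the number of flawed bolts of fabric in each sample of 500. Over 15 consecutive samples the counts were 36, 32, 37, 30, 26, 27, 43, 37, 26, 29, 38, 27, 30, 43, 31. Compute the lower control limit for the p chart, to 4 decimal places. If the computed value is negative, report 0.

p̄ = Σdᵢ / (k·n) = 492 / (15 × 500) = 0.06560
LCL = p̄ − 3·√(p̄(1−p̄)/n) = 0.06560 − 3 × 0.01107 = 0.03238

0.0324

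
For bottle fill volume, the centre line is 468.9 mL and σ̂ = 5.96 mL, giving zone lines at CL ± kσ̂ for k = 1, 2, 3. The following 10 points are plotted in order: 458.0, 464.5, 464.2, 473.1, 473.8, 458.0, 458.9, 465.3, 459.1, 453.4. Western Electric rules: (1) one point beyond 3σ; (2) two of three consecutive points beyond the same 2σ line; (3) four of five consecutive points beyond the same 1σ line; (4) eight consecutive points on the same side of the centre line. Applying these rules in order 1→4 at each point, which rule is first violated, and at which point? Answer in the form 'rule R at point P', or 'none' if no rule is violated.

rule 3 at point 10

Zone of each point (C = within 1σ̂, B = 1σ̂–2σ̂, A = 2σ̂–3σ̂, * = beyond 3σ̂; sign = side of CL): 1:-B, 2:-C, 3:-C, 4:+C, 5:+C, 6:-B, 7:-B, 8:-C, 9:-B, 10:-A
Rule 3 (four of five consecutive points beyond the same 1σ limit) is satisfied at point 10.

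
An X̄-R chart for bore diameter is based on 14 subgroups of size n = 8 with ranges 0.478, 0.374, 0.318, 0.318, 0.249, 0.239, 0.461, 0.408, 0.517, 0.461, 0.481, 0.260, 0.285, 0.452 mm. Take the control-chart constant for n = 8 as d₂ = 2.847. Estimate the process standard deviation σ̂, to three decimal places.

R̄ = (0.478 + 0.374 + 0.318 + 0.318 + 0.249 + 0.239 + 0.461 + 0.408 + 0.517 + 0.461 + 0.481 + 0.260 + 0.285 + 0.452) / 14 = 0.3786
σ̂ = R̄ / d₂ = 0.3786 / 2.847 = 0.1330

0.133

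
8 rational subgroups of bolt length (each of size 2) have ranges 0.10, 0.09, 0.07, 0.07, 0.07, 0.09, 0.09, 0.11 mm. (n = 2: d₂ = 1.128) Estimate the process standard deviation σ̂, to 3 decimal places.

0.076

R̄ = (0.10 + 0.09 + 0.07 + 0.07 + 0.07 + 0.09 + 0.09 + 0.11) / 8 = 0.0863
σ̂ = R̄ / d₂ = 0.0863 / 1.128 = 0.0765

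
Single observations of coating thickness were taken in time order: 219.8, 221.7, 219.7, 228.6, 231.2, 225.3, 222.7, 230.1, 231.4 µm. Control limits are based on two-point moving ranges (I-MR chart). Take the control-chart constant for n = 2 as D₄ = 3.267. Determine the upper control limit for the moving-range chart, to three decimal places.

Moving ranges: 1.9, 2.0, 8.9, 2.6, 5.9, 2.6, 7.4, 1.3; M̄R̄ = 32.6000 / 8 = 4.0750
UCL_MR = D₄·M̄R̄ = 3.267 × 4.0750 = 13.3130

13.313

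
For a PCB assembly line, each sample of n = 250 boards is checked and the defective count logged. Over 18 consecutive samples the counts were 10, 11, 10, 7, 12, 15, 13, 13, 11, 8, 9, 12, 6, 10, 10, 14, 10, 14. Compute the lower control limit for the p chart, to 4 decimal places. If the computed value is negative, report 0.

0.0047

p̄ = Σdᵢ / (k·n) = 195 / (18 × 250) = 0.04333
LCL = p̄ − 3·√(p̄(1−p̄)/n) = 0.04333 − 3 × 0.01288 = 0.00470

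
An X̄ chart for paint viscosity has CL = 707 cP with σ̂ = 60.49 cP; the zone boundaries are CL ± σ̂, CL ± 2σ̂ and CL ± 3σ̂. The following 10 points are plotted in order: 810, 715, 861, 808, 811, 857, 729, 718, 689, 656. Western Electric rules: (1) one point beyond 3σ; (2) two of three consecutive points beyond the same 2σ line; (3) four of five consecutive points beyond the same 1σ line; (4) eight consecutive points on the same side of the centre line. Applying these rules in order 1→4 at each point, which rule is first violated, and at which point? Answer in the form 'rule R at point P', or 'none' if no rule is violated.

Zone of each point (C = within 1σ̂, B = 1σ̂–2σ̂, A = 2σ̂–3σ̂, * = beyond 3σ̂; sign = side of CL): 1:+B, 2:+C, 3:+A, 4:+B, 5:+B, 6:+A, 7:+C, 8:+C, 9:-C, 10:-C
Rule 3 (four of five consecutive points beyond the same 1σ limit) is satisfied at point 5.

rule 3 at point 5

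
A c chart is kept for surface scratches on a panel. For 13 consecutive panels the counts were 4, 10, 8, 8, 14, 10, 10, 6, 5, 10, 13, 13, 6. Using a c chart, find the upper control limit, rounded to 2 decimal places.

c̄ = (4 + 10 + 8 + 8 + 14 + 10 + 10 + 6 + 5 + 10 + 13 + 13 + 6) / 13 = 117 / 13 = 9.0000
UCL = c̄ + 3√c̄ = 9.0000 + 3 × √9.0000 = 9.0000 + 3 × 3.0000 = 18.0000

18.00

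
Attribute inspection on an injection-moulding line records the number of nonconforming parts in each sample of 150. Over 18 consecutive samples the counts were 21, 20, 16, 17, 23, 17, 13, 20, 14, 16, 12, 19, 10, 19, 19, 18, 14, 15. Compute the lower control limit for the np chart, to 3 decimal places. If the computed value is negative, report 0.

5.236

p̄ = Σdᵢ / (k·n) = 303 / (18 × 150) = 0.11222
LCL = np̄ − 3·√(np̄(1−p̄)) = 16.8333 − 3 × 3.8658 = 5.2360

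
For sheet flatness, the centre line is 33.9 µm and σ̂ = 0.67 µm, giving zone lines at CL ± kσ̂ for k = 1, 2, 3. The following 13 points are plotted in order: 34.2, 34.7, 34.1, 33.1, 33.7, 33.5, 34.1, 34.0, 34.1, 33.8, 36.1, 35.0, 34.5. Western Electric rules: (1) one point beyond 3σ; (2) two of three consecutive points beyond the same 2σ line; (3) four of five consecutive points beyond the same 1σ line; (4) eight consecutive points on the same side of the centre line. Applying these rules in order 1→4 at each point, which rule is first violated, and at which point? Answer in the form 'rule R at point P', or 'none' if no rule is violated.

rule 1 at point 11

Zone of each point (C = within 1σ̂, B = 1σ̂–2σ̂, A = 2σ̂–3σ̂, * = beyond 3σ̂; sign = side of CL): 1:+C, 2:+B, 3:+C, 4:-B, 5:-C, 6:-C, 7:+C, 8:+C, 9:+C, 10:-C, 11:+*, 12:+B, 13:+C
Rule 1 (one point beyond the 3σ limits) is satisfied at point 11.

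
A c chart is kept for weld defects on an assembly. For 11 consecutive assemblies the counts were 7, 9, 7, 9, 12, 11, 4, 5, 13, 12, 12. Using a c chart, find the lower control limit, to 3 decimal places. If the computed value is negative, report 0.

0.091

c̄ = (7 + 9 + 7 + 9 + 12 + 11 + 4 + 5 + 13 + 12 + 12) / 11 = 101 / 11 = 9.1818
LCL = c̄ − 3√c̄ = 9.1818 − 3 × 3.0302 = 0.0914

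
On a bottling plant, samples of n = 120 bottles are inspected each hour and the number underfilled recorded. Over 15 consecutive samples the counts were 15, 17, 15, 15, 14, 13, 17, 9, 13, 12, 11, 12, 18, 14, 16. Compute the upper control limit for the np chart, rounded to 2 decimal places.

24.64

p̄ = Σdᵢ / (k·n) = 211 / (15 × 120) = 0.11722
UCL = np̄ + 3·√(np̄(1−p̄)) = 14.0667 + 3 × √(14.0667×0.88278) = 14.0667 + 3 × 3.5239 = 24.6383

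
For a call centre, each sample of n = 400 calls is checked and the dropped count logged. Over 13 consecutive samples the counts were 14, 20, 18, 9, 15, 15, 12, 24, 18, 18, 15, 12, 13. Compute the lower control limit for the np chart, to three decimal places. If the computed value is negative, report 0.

p̄ = Σdᵢ / (k·n) = 203 / (13 × 400) = 0.03904
LCL = np̄ − 3·√(np̄(1−p̄)) = 15.6154 − 3 × 3.8737 = 3.9942

3.994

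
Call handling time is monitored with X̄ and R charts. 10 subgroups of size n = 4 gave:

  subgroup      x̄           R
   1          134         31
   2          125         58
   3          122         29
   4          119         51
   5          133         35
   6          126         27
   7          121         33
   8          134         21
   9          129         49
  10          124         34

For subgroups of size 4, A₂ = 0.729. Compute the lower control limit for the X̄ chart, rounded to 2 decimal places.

X̄̄ = (134 + 125 + 122 + 119 + 133 + 126 + 121 + 134 + 129 + 124) / 10 = 1267.0000 / 10 = 126.7000
R̄ = (31 + 58 + 29 + 51 + 35 + 27 + 33 + 21 + 49 + 34) / 10 = 368.0000 / 10 = 36.8000
LCL = X̄̄ − A₂·R̄ = 126.7000 − 0.729 × 36.8000 = 99.8728

99.87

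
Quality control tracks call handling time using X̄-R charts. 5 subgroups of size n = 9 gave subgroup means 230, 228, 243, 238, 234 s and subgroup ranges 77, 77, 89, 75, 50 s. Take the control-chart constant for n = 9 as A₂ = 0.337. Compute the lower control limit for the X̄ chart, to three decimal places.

X̄̄ = (230 + 228 + 243 + 238 + 234) / 5 = 1173.0000 / 5 = 234.6000
R̄ = (77 + 77 + 89 + 75 + 50) / 5 = 368.0000 / 5 = 73.6000
LCL = X̄̄ − A₂·R̄ = 234.6000 − 0.337 × 73.6000 = 209.7968

209.797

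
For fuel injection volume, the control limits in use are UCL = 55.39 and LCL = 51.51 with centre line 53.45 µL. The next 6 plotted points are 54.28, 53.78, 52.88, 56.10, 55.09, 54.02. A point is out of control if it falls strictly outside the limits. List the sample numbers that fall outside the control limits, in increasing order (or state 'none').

Compare each point to [51.51, 55.39]: sample 4 = 56.10 > UCL.

4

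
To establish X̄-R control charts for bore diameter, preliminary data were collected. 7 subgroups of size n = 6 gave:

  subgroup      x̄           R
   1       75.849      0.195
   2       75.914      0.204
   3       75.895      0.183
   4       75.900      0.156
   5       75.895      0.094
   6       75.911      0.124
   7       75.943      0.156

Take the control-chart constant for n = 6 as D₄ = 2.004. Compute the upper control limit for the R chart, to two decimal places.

0.32

R̄ = (0.195 + 0.204 + 0.183 + 0.156 + 0.094 + 0.124 + 0.156) / 7 = 1.1120 / 7 = 0.1589
UCL_R = D₄·R̄ = 2.004 × 0.1589 = 0.3183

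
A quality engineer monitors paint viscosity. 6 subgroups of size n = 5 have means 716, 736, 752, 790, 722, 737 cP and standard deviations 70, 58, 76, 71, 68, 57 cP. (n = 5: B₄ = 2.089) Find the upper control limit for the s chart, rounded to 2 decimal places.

s̄ = (70 + 58 + 76 + 71 + 68 + 57) / 6 = 66.6667
UCL_s = B₄·s̄ = 2.089 × 66.6667 = 139.2667

139.27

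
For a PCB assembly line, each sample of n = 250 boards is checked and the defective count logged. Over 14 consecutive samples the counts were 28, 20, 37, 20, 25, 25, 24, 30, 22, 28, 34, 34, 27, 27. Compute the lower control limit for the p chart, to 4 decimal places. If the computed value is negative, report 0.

p̄ = Σdᵢ / (k·n) = 381 / (14 × 250) = 0.10886
LCL = p̄ − 3·√(p̄(1−p̄)/n) = 0.10886 − 3 × 0.01970 = 0.04976

0.0498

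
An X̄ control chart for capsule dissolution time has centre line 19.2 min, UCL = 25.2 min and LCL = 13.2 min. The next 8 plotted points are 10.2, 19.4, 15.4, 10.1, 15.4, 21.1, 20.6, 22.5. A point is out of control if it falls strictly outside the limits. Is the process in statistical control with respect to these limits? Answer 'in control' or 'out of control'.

Compare each point to [13.2, 25.2]: sample 1 = 10.2 < LCL; sample 4 = 10.1 < LCL.

out of control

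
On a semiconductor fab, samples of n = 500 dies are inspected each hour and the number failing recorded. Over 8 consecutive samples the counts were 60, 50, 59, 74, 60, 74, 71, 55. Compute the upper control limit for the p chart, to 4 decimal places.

p̄ = Σdᵢ / (k·n) = 503 / (8 × 500) = 0.12575
UCL = p̄ + 3·√(p̄(1−p̄)/n) = 0.12575 + 3 × √(0.12575×0.87425/500) = 0.12575 + 3 × 0.01483 = 0.17023

0.1702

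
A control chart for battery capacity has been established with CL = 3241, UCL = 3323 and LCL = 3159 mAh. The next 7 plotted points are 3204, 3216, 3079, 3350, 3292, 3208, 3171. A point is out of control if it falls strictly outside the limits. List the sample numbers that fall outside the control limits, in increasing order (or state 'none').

Compare each point to [3159, 3323]: sample 3 = 3079 < LCL; sample 4 = 3350 > UCL.

3, 4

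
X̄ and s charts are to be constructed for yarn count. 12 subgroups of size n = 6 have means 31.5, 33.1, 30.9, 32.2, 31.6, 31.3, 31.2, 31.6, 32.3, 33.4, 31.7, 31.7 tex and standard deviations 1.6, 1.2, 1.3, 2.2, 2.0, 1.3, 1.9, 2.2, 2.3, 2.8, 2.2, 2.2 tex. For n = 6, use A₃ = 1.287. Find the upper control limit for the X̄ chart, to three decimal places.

34.363

X̄̄ = (31.5 + 33.1 + 30.9 + 32.2 + 31.6 + 31.3 + 31.2 + 31.6 + 32.3 + 33.4 + 31.7 + 31.7) / 12 = 31.8750
s̄ = (1.6 + 1.2 + 1.3 + 2.2 + 2.0 + 1.3 + 1.9 + 2.2 + 2.3 + 2.8 + 2.2 + 2.2) / 12 = 1.9333
UCL = X̄̄ + A₃·s̄ = 31.8750 + 1.287 × 1.9333 = 34.3632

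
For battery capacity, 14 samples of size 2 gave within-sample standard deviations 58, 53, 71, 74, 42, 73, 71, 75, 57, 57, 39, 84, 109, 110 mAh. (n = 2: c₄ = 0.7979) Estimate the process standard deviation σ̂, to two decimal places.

s̄ = (58 + 53 + 71 + 74 + 42 + 73 + 71 + 75 + 57 + 57 + 39 + 84 + 109 + 110) / 14 = 69.5000
σ̂ = s̄ / c₄ = 69.5000 / 0.7979 = 87.1036

87.10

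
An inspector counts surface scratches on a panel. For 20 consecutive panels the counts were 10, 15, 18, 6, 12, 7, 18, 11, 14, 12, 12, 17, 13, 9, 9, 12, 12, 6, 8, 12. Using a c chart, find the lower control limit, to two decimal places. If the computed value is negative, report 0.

1.41

c̄ = (10 + 15 + 18 + 6 + 12 + 7 + 18 + 11 + 14 + 12 + 12 + 17 + 13 + 9 + 9 + 12 + 12 + 6 + 8 + 12) / 20 = 233 / 20 = 11.6500
LCL = c̄ − 3√c̄ = 11.6500 − 3 × 3.4132 = 1.4104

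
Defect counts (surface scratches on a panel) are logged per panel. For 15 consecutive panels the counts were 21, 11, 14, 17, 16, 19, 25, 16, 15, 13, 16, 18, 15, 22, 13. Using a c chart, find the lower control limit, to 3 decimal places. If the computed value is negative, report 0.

4.461

c̄ = (21 + 11 + 14 + 17 + 16 + 19 + 25 + 16 + 15 + 13 + 16 + 18 + 15 + 22 + 13) / 15 = 251 / 15 = 16.7333
LCL = c̄ − 3√c̄ = 16.7333 − 3 × 4.0906 = 4.4614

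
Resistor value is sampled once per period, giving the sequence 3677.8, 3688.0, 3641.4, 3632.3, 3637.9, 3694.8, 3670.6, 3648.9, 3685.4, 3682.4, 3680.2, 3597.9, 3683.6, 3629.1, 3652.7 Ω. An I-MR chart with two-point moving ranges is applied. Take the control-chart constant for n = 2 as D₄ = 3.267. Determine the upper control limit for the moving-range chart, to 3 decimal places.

Moving ranges: 10.2, 46.6, 9.1, 5.6, 56.9, 24.2, 21.7, 36.5, 3.0, 2.2, 82.3, 85.7, 54.5, 23.6; M̄R̄ = 462.1000 / 14 = 33.0071
UCL_MR = D₄·M̄R̄ = 3.267 × 33.0071 = 107.8343

107.834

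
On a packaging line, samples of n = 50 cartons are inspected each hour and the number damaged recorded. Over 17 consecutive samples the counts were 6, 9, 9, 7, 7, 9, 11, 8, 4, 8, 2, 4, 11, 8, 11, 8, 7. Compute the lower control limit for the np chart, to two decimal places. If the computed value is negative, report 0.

p̄ = Σdᵢ / (k·n) = 129 / (17 × 50) = 0.15176
LCL = np̄ − 3·√(np̄(1−p̄)) = 7.5882 − 3 × 2.5370 = -0.0229 → 0 (negative, so LCL = 0)

0.00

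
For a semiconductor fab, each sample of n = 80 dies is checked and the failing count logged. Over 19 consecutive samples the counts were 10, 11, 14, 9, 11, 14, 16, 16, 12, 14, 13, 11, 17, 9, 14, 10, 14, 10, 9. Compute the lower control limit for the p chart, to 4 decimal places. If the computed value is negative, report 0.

p̄ = Σdᵢ / (k·n) = 234 / (19 × 80) = 0.15395
LCL = p̄ − 3·√(p̄(1−p̄)/n) = 0.15395 − 3 × 0.04035 = 0.03290

0.0329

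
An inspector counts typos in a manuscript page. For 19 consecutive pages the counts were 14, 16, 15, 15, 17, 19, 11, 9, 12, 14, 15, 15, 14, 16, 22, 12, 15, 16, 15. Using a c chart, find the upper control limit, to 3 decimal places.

c̄ = (14 + 16 + 15 + 15 + 17 + 19 + 11 + 9 + 12 + 14 + 15 + 15 + 14 + 16 + 22 + 12 + 15 + 16 + 15) / 19 = 282 / 19 = 14.8421
UCL = c̄ + 3√c̄ = 14.8421 + 3 × √14.8421 = 14.8421 + 3 × 3.8525 = 26.3997

26.400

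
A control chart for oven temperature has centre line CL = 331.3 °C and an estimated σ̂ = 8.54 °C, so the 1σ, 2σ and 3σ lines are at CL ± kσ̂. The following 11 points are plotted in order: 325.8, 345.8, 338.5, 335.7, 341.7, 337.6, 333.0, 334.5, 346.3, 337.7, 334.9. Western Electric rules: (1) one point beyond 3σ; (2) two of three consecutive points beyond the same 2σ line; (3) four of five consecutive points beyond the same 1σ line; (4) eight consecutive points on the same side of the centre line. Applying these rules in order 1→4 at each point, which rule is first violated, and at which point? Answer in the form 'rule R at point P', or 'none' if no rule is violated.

Zone of each point (C = within 1σ̂, B = 1σ̂–2σ̂, A = 2σ̂–3σ̂, * = beyond 3σ̂; sign = side of CL): 1:-C, 2:+B, 3:+C, 4:+C, 5:+B, 6:+C, 7:+C, 8:+C, 9:+B, 10:+C, 11:+C
Rule 4 (eight consecutive points on the same side of the centre line) is satisfied at point 9.

rule 4 at point 9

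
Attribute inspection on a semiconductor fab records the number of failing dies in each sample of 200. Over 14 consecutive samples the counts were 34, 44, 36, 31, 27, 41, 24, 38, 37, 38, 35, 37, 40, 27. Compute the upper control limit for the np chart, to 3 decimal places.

51.036

p̄ = Σdᵢ / (k·n) = 489 / (14 × 200) = 0.17464
UCL = np̄ + 3·√(np̄(1−p̄)) = 34.9286 + 3 × √(34.9286×0.82536) = 34.9286 + 3 × 5.3692 = 51.0362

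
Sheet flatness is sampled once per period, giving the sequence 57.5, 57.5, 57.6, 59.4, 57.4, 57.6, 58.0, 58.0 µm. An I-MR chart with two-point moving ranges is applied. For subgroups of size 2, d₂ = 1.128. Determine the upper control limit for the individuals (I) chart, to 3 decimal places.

X̄ = (57.5 + 57.5 + 57.6 + 59.4 + 57.4 + 57.6 + 58.0 + 58.0) / 8 = 57.8750
Moving ranges: 0.0, 0.1, 1.8, 2.0, 0.2, 0.4, 0.0; M̄R̄ = 4.5000 / 7 = 0.6429
UCL = X̄ + 3·M̄R̄/d₂ = 57.8750 + 3 × 0.6429 / 1.128 = 59.5847

59.585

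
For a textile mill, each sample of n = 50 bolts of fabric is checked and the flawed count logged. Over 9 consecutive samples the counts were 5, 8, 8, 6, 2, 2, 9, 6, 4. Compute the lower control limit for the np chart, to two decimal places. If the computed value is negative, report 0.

p̄ = Σdᵢ / (k·n) = 50 / (9 × 50) = 0.11111
LCL = np̄ − 3·√(np̄(1−p̄)) = 5.5556 − 3 × 2.2222 = -1.1111 → 0 (negative, so LCL = 0)

0.00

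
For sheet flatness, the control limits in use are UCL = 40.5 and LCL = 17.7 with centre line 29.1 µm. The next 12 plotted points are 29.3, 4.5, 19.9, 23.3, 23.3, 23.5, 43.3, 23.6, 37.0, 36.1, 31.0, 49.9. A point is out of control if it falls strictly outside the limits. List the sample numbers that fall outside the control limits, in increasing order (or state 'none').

2, 7, 12

Compare each point to [17.7, 40.5]: sample 2 = 4.5 < LCL; sample 7 = 43.3 > UCL; sample 12 = 49.9 > UCL.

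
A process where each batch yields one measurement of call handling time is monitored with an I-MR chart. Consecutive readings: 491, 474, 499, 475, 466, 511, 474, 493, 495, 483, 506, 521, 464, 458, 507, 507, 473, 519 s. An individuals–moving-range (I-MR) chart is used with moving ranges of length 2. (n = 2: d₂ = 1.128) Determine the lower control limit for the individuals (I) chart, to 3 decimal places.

X̄ = (491 + 474 + 499 + 475 + 466 + 511 + 474 + 493 + 495 + 483 + 506 + 521 + 464 + 458 + 507 + 507 + 473 + 519) / 18 = 489.7778
Moving ranges: 17, 25, 24, 9, 45, 37, 19, 2, 12, 23, 15, 57, 6, 49, 0, 34, 46; M̄R̄ = 420.0000 / 17 = 24.7059
LCL = X̄ − 3·M̄R̄/d₂ = 489.7778 − 3 × 24.7059 / 1.128 = 424.0706

424.071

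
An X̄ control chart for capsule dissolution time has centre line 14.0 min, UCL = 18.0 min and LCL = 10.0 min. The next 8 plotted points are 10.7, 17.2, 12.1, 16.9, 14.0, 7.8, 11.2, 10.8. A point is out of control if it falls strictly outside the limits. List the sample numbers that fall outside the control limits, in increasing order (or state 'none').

6

Compare each point to [10.0, 18.0]: sample 6 = 7.8 < LCL.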